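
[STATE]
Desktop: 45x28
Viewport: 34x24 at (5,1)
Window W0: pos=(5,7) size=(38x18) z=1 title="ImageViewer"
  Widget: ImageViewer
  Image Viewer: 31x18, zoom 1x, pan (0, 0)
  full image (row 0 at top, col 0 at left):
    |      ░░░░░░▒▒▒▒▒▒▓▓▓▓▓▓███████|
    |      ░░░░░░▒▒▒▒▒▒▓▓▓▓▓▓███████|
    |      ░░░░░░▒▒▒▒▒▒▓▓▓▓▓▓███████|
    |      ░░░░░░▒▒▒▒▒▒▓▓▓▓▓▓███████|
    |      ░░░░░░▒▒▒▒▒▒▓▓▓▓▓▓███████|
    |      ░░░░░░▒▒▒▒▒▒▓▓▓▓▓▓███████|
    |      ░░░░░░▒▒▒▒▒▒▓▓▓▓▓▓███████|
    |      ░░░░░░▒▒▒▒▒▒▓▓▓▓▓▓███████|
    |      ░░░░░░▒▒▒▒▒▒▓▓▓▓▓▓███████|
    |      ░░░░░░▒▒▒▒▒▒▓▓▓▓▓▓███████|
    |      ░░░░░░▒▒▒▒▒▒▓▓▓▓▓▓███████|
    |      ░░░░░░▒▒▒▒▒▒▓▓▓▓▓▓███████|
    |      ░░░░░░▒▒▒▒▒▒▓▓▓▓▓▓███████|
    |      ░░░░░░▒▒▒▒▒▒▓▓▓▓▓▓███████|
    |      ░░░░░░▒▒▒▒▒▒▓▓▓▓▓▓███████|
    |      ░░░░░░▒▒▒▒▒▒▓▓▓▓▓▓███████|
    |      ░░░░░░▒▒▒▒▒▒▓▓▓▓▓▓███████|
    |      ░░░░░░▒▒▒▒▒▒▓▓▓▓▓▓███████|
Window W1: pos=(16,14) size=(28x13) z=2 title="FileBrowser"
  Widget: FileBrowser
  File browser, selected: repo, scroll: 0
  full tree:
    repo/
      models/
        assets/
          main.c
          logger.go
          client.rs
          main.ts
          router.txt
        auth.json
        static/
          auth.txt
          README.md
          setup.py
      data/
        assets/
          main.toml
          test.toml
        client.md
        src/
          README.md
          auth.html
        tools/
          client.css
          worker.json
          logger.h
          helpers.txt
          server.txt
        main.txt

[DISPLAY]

                                  
                                  
                                  
                                  
                                  
                                  
┏━━━━━━━━━━━━━━━━━━━━━━━━━━━━━━━━━
┃ ImageViewer                     
┠─────────────────────────────────
┃      ░░░░░░▒▒▒▒▒▒▓▓▓▓▓▓███████  
┃      ░░░░░░▒▒▒▒▒▒▓▓▓▓▓▓███████  
┃      ░░░░░░▒▒▒▒▒▒▓▓▓▓▓▓███████  
┃      ░░░░░░▒▒▒▒▒▒▓▓▓▓▓▓███████  
┃      ░░░░┏━━━━━━━━━━━━━━━━━━━━━━
┃      ░░░░┃ FileBrowser          
┃      ░░░░┠──────────────────────
┃      ░░░░┃> [-] repo/           
┃      ░░░░┃    [+] models/       
┃      ░░░░┃    [+] data/         
┃      ░░░░┃                      
┃      ░░░░┃                      
┃      ░░░░┃                      
┃      ░░░░┃                      
┗━━━━━━━━━━┃                      


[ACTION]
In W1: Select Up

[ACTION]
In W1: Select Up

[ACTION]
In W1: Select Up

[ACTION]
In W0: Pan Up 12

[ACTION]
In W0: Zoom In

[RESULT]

                                  
                                  
                                  
                                  
                                  
                                  
┏━━━━━━━━━━━━━━━━━━━━━━━━━━━━━━━━━
┃ ImageViewer                     
┠─────────────────────────────────
┃            ░░░░░░░░░░░░▒▒▒▒▒▒▒▒▒
┃            ░░░░░░░░░░░░▒▒▒▒▒▒▒▒▒
┃            ░░░░░░░░░░░░▒▒▒▒▒▒▒▒▒
┃            ░░░░░░░░░░░░▒▒▒▒▒▒▒▒▒
┃          ┏━━━━━━━━━━━━━━━━━━━━━━
┃          ┃ FileBrowser          
┃          ┠──────────────────────
┃          ┃> [-] repo/           
┃          ┃    [+] models/       
┃          ┃    [+] data/         
┃          ┃                      
┃          ┃                      
┃          ┃                      
┃          ┃                      
┗━━━━━━━━━━┃                      


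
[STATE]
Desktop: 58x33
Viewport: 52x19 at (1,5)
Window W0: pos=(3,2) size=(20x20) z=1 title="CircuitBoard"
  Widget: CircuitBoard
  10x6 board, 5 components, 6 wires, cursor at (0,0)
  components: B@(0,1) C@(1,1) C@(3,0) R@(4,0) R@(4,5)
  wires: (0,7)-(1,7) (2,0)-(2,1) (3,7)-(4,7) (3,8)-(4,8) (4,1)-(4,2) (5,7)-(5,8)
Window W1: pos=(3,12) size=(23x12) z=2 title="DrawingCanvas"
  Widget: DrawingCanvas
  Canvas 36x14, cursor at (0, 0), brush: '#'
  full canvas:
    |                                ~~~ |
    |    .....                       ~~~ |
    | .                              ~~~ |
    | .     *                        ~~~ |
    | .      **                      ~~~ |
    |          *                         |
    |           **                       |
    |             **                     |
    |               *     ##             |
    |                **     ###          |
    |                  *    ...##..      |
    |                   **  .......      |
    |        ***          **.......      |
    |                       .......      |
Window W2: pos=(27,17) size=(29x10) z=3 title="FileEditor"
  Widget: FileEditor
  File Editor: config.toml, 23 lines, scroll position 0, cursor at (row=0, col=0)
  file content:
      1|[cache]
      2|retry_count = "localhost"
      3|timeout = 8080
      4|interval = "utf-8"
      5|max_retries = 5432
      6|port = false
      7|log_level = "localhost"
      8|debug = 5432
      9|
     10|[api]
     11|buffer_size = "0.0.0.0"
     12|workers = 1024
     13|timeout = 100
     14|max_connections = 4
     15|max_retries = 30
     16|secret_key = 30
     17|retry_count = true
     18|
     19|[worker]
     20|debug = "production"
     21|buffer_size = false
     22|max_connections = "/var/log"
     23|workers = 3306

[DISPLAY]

  ┃   0 1 2 3 4 5 6 7┃                              
  ┃0  [.]  B         ┃                              
  ┃                  ┃                              
  ┃1       C         ┃                              
  ┃                  ┃                              
  ┃2   · ─ ·         ┃                              
  ┃                  ┃                              
  ┏━━━━━━━━━━━━━━━━━━━━━┓                           
  ┃ DrawingCanvas       ┃                           
  ┠─────────────────────┨                           
  ┃+                    ┃                           
  ┃    .....            ┃                           
  ┃ .                   ┃ ┏━━━━━━━━━━━━━━━━━━━━━━━━━
  ┃ .     *             ┃ ┃ FileEditor              
  ┃ .      **           ┃ ┠─────────────────────────
  ┃          *          ┃ ┃█cache]                  
  ┃           **        ┃ ┃retry_count = "localhost"
  ┃             **      ┃ ┃timeout = 8080           
  ┗━━━━━━━━━━━━━━━━━━━━━┛ ┃interval = "utf-8"       


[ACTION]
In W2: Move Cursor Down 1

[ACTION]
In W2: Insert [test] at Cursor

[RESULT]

  ┃   0 1 2 3 4 5 6 7┃                              
  ┃0  [.]  B         ┃                              
  ┃                  ┃                              
  ┃1       C         ┃                              
  ┃                  ┃                              
  ┃2   · ─ ·         ┃                              
  ┃                  ┃                              
  ┏━━━━━━━━━━━━━━━━━━━━━┓                           
  ┃ DrawingCanvas       ┃                           
  ┠─────────────────────┨                           
  ┃+                    ┃                           
  ┃    .....            ┃                           
  ┃ .                   ┃ ┏━━━━━━━━━━━━━━━━━━━━━━━━━
  ┃ .     *             ┃ ┃ FileEditor              
  ┃ .      **           ┃ ┠─────────────────────────
  ┃          *          ┃ ┃[cache]                  
  ┃           **        ┃ ┃test█etry_count = "localh
  ┃             **      ┃ ┃timeout = 8080           
  ┗━━━━━━━━━━━━━━━━━━━━━┛ ┃interval = "utf-8"       


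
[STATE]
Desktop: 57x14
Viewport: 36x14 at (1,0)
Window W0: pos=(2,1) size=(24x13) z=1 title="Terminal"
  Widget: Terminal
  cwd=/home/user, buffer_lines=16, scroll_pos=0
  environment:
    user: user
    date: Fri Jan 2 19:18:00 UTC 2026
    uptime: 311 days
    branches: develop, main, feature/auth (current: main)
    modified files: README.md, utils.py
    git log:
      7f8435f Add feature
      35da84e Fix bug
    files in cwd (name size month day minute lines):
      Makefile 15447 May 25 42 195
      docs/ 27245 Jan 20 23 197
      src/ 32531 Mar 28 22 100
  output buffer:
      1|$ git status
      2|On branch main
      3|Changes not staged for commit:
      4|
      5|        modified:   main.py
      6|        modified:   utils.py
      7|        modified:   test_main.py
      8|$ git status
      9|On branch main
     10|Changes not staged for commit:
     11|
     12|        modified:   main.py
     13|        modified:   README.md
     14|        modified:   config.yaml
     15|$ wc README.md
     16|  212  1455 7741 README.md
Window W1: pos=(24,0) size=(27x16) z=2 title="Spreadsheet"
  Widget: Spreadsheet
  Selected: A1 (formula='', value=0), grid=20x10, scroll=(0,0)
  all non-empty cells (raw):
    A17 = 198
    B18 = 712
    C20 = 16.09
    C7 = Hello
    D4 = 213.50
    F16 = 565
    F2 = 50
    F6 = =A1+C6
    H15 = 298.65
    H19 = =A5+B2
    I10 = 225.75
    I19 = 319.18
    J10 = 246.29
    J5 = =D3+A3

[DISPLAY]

                       ┏━━━━━━━━━━━━
 ┏━━━━━━━━━━━━━━━━━━━━━┃ Spreadsheet
 ┃ Terminal            ┠────────────
 ┠─────────────────────┃A1:         
 ┃$ git status         ┃       A    
 ┃On branch main       ┃------------
 ┃Changes not staged fo┃  1      [0]
 ┃                     ┃  2        0
 ┃        modified:   m┃  3        0
 ┃        modified:   u┃  4        0
 ┃        modified:   t┃  5        0
 ┃$ git status         ┃  6        0
 ┃On branch main       ┃  7        0
 ┗━━━━━━━━━━━━━━━━━━━━━┃  8        0


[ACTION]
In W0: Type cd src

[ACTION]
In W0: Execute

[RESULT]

                       ┏━━━━━━━━━━━━
 ┏━━━━━━━━━━━━━━━━━━━━━┃ Spreadsheet
 ┃ Terminal            ┠────────────
 ┠─────────────────────┃A1:         
 ┃                     ┃       A    
 ┃        modified:   m┃------------
 ┃        modified:   R┃  1      [0]
 ┃        modified:   c┃  2        0
 ┃$ wc README.md       ┃  3        0
 ┃  212  1455 7741 READ┃  4        0
 ┃$ cd src             ┃  5        0
 ┃                     ┃  6        0
 ┃$ █                  ┃  7        0
 ┗━━━━━━━━━━━━━━━━━━━━━┃  8        0


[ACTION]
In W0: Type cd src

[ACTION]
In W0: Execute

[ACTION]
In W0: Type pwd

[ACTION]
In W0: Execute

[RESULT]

                       ┏━━━━━━━━━━━━
 ┏━━━━━━━━━━━━━━━━━━━━━┃ Spreadsheet
 ┃ Terminal            ┠────────────
 ┠─────────────────────┃A1:         
 ┃$ wc README.md       ┃       A    
 ┃  212  1455 7741 READ┃------------
 ┃$ cd src             ┃  1      [0]
 ┃                     ┃  2        0
 ┃$ cd src             ┃  3        0
 ┃                     ┃  4        0
 ┃$ pwd                ┃  5        0
 ┃/home/user/src/src   ┃  6        0
 ┃$ █                  ┃  7        0
 ┗━━━━━━━━━━━━━━━━━━━━━┃  8        0


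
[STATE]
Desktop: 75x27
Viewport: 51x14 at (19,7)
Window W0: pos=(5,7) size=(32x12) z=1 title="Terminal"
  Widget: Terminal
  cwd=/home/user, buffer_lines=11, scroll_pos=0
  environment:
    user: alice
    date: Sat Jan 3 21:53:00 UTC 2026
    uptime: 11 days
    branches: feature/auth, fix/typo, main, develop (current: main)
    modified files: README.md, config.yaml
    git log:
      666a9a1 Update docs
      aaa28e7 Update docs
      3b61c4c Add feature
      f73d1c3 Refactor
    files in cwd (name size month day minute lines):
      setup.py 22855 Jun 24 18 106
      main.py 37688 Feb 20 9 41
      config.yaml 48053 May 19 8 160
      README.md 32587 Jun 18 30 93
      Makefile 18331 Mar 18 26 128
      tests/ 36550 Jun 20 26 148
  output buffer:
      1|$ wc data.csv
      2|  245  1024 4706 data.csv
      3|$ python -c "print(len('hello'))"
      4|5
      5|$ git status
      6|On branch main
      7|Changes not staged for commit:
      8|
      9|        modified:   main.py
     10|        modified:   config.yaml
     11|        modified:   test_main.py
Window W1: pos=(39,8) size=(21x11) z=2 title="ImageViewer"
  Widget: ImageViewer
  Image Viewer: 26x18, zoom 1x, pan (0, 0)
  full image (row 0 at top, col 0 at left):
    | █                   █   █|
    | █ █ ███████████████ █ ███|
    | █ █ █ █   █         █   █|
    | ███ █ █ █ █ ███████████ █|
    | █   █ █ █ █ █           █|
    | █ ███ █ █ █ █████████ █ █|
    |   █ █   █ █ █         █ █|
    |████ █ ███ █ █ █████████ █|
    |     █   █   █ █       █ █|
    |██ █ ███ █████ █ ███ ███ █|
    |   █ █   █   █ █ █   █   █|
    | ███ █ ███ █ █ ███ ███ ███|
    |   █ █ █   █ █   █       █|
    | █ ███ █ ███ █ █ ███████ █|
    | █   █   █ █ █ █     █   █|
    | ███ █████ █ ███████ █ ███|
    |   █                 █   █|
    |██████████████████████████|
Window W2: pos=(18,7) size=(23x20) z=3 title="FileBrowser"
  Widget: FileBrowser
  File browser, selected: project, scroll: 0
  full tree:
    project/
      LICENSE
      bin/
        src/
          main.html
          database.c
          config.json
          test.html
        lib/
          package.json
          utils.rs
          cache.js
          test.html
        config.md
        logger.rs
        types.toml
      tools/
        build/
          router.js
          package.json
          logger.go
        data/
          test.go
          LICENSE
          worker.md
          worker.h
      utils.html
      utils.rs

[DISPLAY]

━━━━━━━━━━━━━━━━━━━━━┓                             
 FileBrowser         ┃━━━━━━━━━━━━━━━━━━┓          
─────────────────────┨ImageViewer       ┃          
> [-] project/       ┃──────────────────┨          
    LICENSE          ┃█                 ┃          
    [+] bin/         ┃█ █ ██████████████┃          
    [+] tools/       ┃█ █ █ █   █       ┃          
    utils.html       ┃███ █ █ █ █ ██████┃          
    utils.rs         ┃█   █ █ █ █ █     ┃          
                     ┃█ ███ █ █ █ ██████┃          
                     ┃  █ █   █ █ █     ┃          
                     ┃━━━━━━━━━━━━━━━━━━┛          
                     ┃                             
                     ┃                             


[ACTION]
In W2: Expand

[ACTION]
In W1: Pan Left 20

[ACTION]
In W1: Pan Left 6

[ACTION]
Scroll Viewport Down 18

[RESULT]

    [+] tools/       ┃█ █ █ █   █       ┃          
    utils.html       ┃███ █ █ █ █ ██████┃          
    utils.rs         ┃█   █ █ █ █ █     ┃          
                     ┃█ ███ █ █ █ ██████┃          
                     ┃  █ █   █ █ █     ┃          
                     ┃━━━━━━━━━━━━━━━━━━┛          
                     ┃                             
                     ┃                             
                     ┃                             
                     ┃                             
                     ┃                             
                     ┃                             
                     ┃                             
━━━━━━━━━━━━━━━━━━━━━┛                             


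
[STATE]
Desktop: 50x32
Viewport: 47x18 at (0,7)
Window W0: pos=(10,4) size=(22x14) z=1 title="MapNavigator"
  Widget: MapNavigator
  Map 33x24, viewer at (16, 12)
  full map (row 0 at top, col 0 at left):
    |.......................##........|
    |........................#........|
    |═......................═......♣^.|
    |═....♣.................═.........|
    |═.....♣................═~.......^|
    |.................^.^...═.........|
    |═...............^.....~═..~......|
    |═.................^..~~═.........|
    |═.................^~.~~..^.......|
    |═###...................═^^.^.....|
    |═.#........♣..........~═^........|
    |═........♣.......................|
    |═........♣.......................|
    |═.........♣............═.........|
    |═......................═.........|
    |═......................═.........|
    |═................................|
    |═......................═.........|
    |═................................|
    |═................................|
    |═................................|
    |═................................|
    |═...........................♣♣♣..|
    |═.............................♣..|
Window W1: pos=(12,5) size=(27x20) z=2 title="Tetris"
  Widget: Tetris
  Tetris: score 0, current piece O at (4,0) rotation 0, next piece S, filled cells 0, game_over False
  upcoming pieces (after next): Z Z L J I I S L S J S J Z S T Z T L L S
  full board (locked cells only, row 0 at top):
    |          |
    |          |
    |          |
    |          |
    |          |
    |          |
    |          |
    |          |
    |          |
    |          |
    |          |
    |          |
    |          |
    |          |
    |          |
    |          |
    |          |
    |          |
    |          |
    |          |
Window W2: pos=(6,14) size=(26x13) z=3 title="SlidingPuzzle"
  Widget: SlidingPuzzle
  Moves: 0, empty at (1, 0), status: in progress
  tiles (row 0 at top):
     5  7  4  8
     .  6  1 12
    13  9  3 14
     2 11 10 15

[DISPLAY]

          ┃.┠─────────────────────────┨        
          ┃.┃          │Next:         ┃        
          ┃.┃          │ ░░           ┃        
          ┃.┃          │░░            ┃        
          ┃.┃          │              ┃        
          ┃.┃          │              ┃        
          ┃.┃          │              ┃        
      ┏━━━━━━━━━━━━━━━━━━━━━━━━┓      ┃        
      ┃ SlidingPuzzle          ┃      ┃        
      ┠────────────────────────┨      ┃        
      ┃┌────┬────┬────┬────┐   ┃      ┃        
      ┃│  5 │  7 │  4 │  8 │   ┃      ┃        
      ┃├────┼────┼────┼────┤   ┃      ┃        
      ┃│    │  6 │  1 │ 12 │   ┃      ┃        
      ┃├────┼────┼────┼────┤   ┃      ┃        
      ┃│ 13 │  9 │  3 │ 14 │   ┃      ┃        
      ┃├────┼────┼────┼────┤   ┃      ┃        
      ┃│  2 │ 11 │ 10 │ 15 │   ┃━━━━━━┛        


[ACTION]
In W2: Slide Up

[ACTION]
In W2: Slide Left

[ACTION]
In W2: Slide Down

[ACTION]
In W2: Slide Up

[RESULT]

          ┃.┠─────────────────────────┨        
          ┃.┃          │Next:         ┃        
          ┃.┃          │ ░░           ┃        
          ┃.┃          │░░            ┃        
          ┃.┃          │              ┃        
          ┃.┃          │              ┃        
          ┃.┃          │              ┃        
      ┏━━━━━━━━━━━━━━━━━━━━━━━━┓      ┃        
      ┃ SlidingPuzzle          ┃      ┃        
      ┠────────────────────────┨      ┃        
      ┃┌────┬────┬────┬────┐   ┃      ┃        
      ┃│  5 │  7 │  4 │  8 │   ┃      ┃        
      ┃├────┼────┼────┼────┤   ┃      ┃        
      ┃│ 13 │  6 │  1 │ 12 │   ┃      ┃        
      ┃├────┼────┼────┼────┤   ┃      ┃        
      ┃│  9 │    │  3 │ 14 │   ┃      ┃        
      ┃├────┼────┼────┼────┤   ┃      ┃        
      ┃│  2 │ 11 │ 10 │ 15 │   ┃━━━━━━┛        


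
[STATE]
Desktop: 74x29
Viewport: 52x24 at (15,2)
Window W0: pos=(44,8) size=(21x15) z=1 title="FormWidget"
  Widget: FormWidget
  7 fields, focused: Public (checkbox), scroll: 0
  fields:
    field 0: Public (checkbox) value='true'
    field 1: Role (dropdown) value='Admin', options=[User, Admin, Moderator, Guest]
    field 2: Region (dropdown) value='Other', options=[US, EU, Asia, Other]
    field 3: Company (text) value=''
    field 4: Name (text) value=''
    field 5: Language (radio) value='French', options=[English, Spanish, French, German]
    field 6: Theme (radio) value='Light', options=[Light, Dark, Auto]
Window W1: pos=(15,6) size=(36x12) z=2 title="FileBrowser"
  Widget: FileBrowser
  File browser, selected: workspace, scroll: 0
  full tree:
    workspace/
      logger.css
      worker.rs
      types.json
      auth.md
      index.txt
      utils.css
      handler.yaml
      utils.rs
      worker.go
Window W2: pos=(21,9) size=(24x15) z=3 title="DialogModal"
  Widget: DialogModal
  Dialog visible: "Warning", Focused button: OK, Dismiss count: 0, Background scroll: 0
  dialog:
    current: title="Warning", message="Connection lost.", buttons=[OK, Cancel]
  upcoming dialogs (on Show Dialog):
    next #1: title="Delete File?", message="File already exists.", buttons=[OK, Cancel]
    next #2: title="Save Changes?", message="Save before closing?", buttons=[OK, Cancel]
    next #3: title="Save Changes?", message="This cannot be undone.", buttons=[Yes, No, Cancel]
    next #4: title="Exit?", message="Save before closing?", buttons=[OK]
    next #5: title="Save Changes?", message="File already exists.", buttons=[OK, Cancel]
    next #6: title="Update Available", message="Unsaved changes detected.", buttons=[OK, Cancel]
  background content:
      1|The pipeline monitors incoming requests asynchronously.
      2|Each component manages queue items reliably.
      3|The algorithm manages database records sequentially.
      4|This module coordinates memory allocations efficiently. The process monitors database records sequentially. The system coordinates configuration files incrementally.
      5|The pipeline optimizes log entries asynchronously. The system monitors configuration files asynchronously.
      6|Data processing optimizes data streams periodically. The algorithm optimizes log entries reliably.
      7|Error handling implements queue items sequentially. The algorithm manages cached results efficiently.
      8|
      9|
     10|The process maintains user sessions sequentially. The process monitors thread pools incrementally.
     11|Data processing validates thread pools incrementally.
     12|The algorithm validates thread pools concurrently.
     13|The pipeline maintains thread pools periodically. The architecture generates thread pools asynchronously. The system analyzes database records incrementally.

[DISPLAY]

                                                    
                                                    
                                                    
                                                    
┏━━━━━━━━━━━━━━━━━━━━━━━━━━━━━━━━━━┓                
┃ FileBrowser                      ┃                
┠──────────────────────────────────┨━━━━━━━━━━━━━┓  
┃> [-]┏━━━━━━━━━━━━━━━━━━━━━━┓     ┃idget        ┃  
┃    l┃ DialogModal          ┃     ┃─────────────┨  
┃    w┠──────────────────────┨     ┃ic:     [x]  ┃  
┃    t┃The pipeline monitors ┃     ┃:       [Ad▼]┃  
┃    a┃Each component manages┃     ┃on:     [Ot▼]┃  
┃    i┃The algorithm manages ┃     ┃any:    [   ]┃  
┃    u┃Th┌────────────────┐te┃     ┃:       [   ]┃  
┃    h┃Th│    Warning     │es┃     ┃uage:   ( ) E┃  
┗━━━━━┃Da│Connection lost.│mi┃━━━━━┛e:      (●) L┃  
      ┃Er│ [OK]  Cancel   │me┃                   ┃  
      ┃  └────────────────┘  ┃                   ┃  
      ┃                      ┃                   ┃  
      ┃The process maintains ┃                   ┃  
      ┃Data processing valida┃━━━━━━━━━━━━━━━━━━━┛  
      ┗━━━━━━━━━━━━━━━━━━━━━━┛                      
                                                    
                                                    


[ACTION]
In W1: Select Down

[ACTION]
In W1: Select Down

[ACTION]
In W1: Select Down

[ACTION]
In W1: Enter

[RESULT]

                                                    
                                                    
                                                    
                                                    
┏━━━━━━━━━━━━━━━━━━━━━━━━━━━━━━━━━━┓                
┃ FileBrowser                      ┃                
┠──────────────────────────────────┨━━━━━━━━━━━━━┓  
┃  [-]┏━━━━━━━━━━━━━━━━━━━━━━┓     ┃idget        ┃  
┃    l┃ DialogModal          ┃     ┃─────────────┨  
┃    w┠──────────────────────┨     ┃ic:     [x]  ┃  
┃  > t┃The pipeline monitors ┃     ┃:       [Ad▼]┃  
┃    a┃Each component manages┃     ┃on:     [Ot▼]┃  
┃    i┃The algorithm manages ┃     ┃any:    [   ]┃  
┃    u┃Th┌────────────────┐te┃     ┃:       [   ]┃  
┃    h┃Th│    Warning     │es┃     ┃uage:   ( ) E┃  
┗━━━━━┃Da│Connection lost.│mi┃━━━━━┛e:      (●) L┃  
      ┃Er│ [OK]  Cancel   │me┃                   ┃  
      ┃  └────────────────┘  ┃                   ┃  
      ┃                      ┃                   ┃  
      ┃The process maintains ┃                   ┃  
      ┃Data processing valida┃━━━━━━━━━━━━━━━━━━━┛  
      ┗━━━━━━━━━━━━━━━━━━━━━━┛                      
                                                    
                                                    


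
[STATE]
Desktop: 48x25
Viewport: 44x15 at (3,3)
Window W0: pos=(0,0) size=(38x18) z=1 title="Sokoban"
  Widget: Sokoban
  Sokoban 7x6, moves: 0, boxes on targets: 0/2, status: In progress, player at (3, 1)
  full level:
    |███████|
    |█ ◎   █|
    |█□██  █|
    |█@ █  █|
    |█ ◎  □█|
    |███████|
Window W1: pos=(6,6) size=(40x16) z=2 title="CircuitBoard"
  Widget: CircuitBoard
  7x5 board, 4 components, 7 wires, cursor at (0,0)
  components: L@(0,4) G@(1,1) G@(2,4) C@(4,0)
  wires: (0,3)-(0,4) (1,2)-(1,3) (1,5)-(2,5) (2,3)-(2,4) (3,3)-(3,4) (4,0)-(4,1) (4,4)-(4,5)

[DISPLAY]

█████                             ┃         
◎   █                             ┃         
██  █                             ┃         
 █ ┏━━━━━━━━━━━━━━━━━━━━━━━━━━━━━━━━━━━━━━┓ 
◎  ┃ CircuitBoard                         ┃ 
███┠──────────────────────────────────────┨ 
ves┃   0 1 2 3 4 5 6                      ┃ 
   ┃0  [.]          · ─ L                 ┃ 
   ┃                                      ┃ 
   ┃1       G   · ─ ·       ·             ┃ 
   ┃                        │             ┃ 
   ┃2               · ─ G   ·             ┃ 
   ┃                                      ┃ 
   ┃3               · ─ ·                 ┃ 
━━━┃                                      ┃ 


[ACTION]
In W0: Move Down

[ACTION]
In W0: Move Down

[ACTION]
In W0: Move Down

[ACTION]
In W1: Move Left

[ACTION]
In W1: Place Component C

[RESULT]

█████                             ┃         
◎   █                             ┃         
██  █                             ┃         
 █ ┏━━━━━━━━━━━━━━━━━━━━━━━━━━━━━━━━━━━━━━┓ 
◎  ┃ CircuitBoard                         ┃ 
███┠──────────────────────────────────────┨ 
ves┃   0 1 2 3 4 5 6                      ┃ 
   ┃0  [C]          · ─ L                 ┃ 
   ┃                                      ┃ 
   ┃1       G   · ─ ·       ·             ┃ 
   ┃                        │             ┃ 
   ┃2               · ─ G   ·             ┃ 
   ┃                                      ┃ 
   ┃3               · ─ ·                 ┃ 
━━━┃                                      ┃ 


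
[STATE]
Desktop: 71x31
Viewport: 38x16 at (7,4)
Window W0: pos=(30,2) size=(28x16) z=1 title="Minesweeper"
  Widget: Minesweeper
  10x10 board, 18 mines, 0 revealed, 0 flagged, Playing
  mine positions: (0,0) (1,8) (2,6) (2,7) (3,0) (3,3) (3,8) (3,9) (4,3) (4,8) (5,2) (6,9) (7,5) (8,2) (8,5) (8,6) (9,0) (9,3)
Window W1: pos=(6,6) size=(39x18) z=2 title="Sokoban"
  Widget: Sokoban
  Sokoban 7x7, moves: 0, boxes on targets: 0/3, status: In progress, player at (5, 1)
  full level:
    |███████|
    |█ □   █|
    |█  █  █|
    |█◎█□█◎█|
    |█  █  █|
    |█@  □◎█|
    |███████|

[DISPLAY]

                       ┠──────────────
                       ┃■■■■■■■■■■    
━━━━━━━━━━━━━━━━━━━━━━━━━━━━━━━━━━━━━┓
 Sokoban                             ┃
─────────────────────────────────────┨
███████                              ┃
█ □   █                              ┃
█  █  █                              ┃
█◎█□█◎█                              ┃
█  █  █                              ┃
█@  □◎█                              ┃
███████                              ┃
Moves: 0  0/3                        ┃
                                     ┃
                                     ┃
                                     ┃


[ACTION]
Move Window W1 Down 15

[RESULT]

                       ┠──────────────
                       ┃■■■■■■■■■■    
                       ┃■■■■■■■■■■    
                       ┃■■■■■■■■■■    
                       ┃■■■■■■■■■■    
                       ┃■■■■■■■■■■    
                       ┃■■■■■■■■■■    
                       ┃■■■■■■■■■■    
                       ┃■■■■■■■■■■    
━━━━━━━━━━━━━━━━━━━━━━━━━━━━━━━━━━━━━┓
 Sokoban                             ┃
─────────────────────────────────────┨
███████                              ┃
█ □   █                              ┃
█  █  █                              ┃
█◎█□█◎█                              ┃


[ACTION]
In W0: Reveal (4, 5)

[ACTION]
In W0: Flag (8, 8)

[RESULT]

                       ┠──────────────
                       ┃■■■■■■■■■■    
                       ┃■■■■■■■■■■    
                       ┃■■■■■■■■■■    
                       ┃■■■■2124■■    
                       ┃■■■■2  2■■    
                       ┃■■■■1  12■    
                       ┃■■■■111 1■    
                       ┃■■■■■■311■    
━━━━━━━━━━━━━━━━━━━━━━━━━━━━━━━━━━━━━┓
 Sokoban                             ┃
─────────────────────────────────────┨
███████                              ┃
█ □   █                              ┃
█  █  █                              ┃
█◎█□█◎█                              ┃


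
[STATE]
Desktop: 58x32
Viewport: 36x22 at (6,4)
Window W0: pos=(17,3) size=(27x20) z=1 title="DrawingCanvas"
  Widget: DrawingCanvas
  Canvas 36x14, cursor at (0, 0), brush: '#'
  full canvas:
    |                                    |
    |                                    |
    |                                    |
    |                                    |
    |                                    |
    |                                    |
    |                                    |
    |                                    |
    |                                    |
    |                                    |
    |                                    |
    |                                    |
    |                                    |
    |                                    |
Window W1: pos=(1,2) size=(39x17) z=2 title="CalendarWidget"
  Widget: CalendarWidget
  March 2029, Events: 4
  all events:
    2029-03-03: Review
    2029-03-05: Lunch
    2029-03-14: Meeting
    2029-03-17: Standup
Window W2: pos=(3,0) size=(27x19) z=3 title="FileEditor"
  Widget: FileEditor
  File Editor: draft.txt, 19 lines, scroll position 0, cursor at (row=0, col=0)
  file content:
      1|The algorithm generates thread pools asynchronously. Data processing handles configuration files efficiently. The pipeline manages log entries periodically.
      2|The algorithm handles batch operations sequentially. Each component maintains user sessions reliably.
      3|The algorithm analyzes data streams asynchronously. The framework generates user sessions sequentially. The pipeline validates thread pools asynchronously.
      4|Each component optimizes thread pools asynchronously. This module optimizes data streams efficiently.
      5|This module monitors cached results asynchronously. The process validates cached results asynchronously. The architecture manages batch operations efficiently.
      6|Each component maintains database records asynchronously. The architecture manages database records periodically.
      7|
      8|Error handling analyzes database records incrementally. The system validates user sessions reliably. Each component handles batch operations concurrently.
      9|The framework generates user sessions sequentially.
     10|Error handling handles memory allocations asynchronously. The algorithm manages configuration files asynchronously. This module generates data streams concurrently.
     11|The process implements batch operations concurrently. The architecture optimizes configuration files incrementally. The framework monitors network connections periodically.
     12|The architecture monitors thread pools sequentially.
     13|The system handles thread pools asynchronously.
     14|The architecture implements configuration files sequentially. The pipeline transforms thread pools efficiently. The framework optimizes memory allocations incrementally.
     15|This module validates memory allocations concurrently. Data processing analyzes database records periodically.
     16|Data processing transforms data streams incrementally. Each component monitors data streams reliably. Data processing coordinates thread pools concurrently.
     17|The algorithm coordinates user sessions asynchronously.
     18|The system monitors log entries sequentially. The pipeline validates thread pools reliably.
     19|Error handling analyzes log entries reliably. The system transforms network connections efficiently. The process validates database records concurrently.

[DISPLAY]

e algorithm handles ba█┃─────────┨  
e algorithm analyzes d░┃         ┃──
ch component optimizes░┃         ┃  
is module monitors cac░┃         ┃  
ch component maintains░┃         ┃  
                      ░┃         ┃  
ror handling analyzes ░┃         ┃  
e framework generates ░┃         ┃  
ror handling handles m░┃         ┃  
e process implements b░┃         ┃  
e architecture monitor░┃         ┃  
e system handles threa░┃         ┃  
e architecture impleme░┃         ┃  
is module validates me▼┃         ┃  
━━━━━━━━━━━━━━━━━━━━━━━┛━━━━━━━━━┛  
           ┃                        
           ┃                        
           ┃                        
           ┗━━━━━━━━━━━━━━━━━━━━━━━━
                                    
                                    
                                    


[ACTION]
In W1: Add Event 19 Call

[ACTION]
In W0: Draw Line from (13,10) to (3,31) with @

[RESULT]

e algorithm handles ba█┃─────────┨  
e algorithm analyzes d░┃         ┃──
ch component optimizes░┃         ┃  
is module monitors cac░┃         ┃  
ch component maintains░┃         ┃  
                      ░┃         ┃  
ror handling analyzes ░┃         ┃  
e framework generates ░┃         ┃  
ror handling handles m░┃         ┃  
e process implements b░┃         ┃@@
e architecture monitor░┃         ┃  
e system handles threa░┃         ┃  
e architecture impleme░┃         ┃  
is module validates me▼┃         ┃  
━━━━━━━━━━━━━━━━━━━━━━━┛━━━━━━━━━┛  
           ┃          @@            
           ┃                        
           ┃                        
           ┗━━━━━━━━━━━━━━━━━━━━━━━━
                                    
                                    
                                    
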